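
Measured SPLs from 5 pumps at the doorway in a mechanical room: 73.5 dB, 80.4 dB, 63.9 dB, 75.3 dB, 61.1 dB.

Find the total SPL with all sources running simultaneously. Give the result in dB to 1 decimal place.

82.3 dB

Converting to relative power and adding: 10^(73.5/10) + 10^(80.4/10) + 10^(63.9/10) + 10^(75.3/10) + 10^(61.1/10) = 1.697e+08.
Back to dB: 10·log₁₀ Σ = 82.3 dB.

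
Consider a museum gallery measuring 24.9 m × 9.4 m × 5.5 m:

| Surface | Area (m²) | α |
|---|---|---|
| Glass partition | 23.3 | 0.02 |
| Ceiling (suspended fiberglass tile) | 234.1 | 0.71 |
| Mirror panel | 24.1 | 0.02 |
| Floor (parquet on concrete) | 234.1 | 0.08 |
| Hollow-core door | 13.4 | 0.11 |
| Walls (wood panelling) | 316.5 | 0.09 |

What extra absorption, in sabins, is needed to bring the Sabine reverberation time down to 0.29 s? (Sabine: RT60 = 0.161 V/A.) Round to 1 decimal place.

A₁ = Σ Sᵢαᵢ = 23.3×0.02 + 234.1×0.71 + 24.1×0.02 + 234.1×0.08 + 13.4×0.11 + 316.5×0.09 = 215.846 sabins.
For T = 0.29 s, need A₂ = 0.161·V/T = 0.161·1287.33/0.29 = 714.690 sabins.
Shortfall: 714.690 − 215.846 = 498.8 sabins.

498.8 sabins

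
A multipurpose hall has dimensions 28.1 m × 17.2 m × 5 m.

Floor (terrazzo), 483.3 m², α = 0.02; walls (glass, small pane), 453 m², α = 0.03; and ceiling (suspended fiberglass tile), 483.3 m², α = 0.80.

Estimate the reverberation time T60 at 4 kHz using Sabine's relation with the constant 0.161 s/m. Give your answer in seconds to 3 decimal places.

A = Σ Sᵢαᵢ = 483.3×0.02 + 453×0.03 + 483.3×0.80 = 409.896 sabins.
V = 28.1·17.2·5 = 2416.6 m³.
T = 0.161 V/A = 0.161·2416.6/409.896 = 0.949 s.

0.949 s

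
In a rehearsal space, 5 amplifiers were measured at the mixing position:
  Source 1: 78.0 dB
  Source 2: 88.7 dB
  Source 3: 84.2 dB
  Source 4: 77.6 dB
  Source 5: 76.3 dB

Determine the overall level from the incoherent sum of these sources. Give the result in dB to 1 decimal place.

90.7 dB

Converting to relative power and adding: 10^(78.0/10) + 10^(88.7/10) + 10^(84.2/10) + 10^(77.6/10) + 10^(76.3/10) = 1.168e+09.
Combined level = 10 log₁₀(1.168e+09) = 90.7 dB.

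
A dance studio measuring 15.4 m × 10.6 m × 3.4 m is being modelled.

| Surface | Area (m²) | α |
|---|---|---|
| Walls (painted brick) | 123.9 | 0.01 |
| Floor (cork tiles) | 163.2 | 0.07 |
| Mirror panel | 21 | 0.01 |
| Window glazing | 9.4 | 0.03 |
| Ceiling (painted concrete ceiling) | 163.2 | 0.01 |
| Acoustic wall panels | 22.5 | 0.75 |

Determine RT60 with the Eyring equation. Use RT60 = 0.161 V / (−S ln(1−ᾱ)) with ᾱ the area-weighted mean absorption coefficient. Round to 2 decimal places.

2.73 s

Total surface area S = 123.9 + 163.2 + 21 + 9.4 + 163.2 + 22.5 = 503.2 m².
Absorption A = 123.9×0.01 + 163.2×0.07 + 21×0.01 + 9.4×0.03 + 163.2×0.01 + 22.5×0.75 = 31.662 sabins.
ᾱ = 31.662 / 503.2 = 0.0629.
−S·ln(1−ᾱ) = −503.2 × ln(1 − 0.0629) = 32.691.
V = 15.4 × 10.6 × 3.4 = 555.016 m³.
RT60 = 0.161 × 555.016 / 32.691 = 2.73 s.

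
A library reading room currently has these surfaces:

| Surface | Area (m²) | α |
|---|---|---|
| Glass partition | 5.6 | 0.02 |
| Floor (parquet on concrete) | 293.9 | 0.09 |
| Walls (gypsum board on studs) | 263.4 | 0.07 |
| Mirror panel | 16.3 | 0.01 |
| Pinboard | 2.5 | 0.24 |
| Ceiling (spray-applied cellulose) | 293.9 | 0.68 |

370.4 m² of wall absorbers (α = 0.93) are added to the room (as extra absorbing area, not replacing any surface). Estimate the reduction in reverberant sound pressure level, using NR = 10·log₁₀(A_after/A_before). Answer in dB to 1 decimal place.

3.8 dB

Total absorption A_before = 5.6×0.02 + 293.9×0.09 + 263.4×0.07 + 16.3×0.01 + 2.5×0.24 + 293.9×0.68
  = 0.112 + 26.451 + 18.438 + 0.163 + 0.600 + 199.852 = 245.616 m² sabins.
Added absorption = 370.4 × 0.93 = 344.472 sabins.
A_after = 245.616 + 344.472 = 590.088 sabins.
NR = 10·log₁₀(590.088/245.616) = 3.8 dB.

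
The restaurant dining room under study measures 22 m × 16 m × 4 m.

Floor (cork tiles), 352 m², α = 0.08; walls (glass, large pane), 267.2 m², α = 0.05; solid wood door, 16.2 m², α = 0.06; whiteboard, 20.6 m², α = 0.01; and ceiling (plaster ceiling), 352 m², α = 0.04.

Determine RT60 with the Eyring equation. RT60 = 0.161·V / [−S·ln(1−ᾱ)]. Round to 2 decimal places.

3.88 s

Total surface area S = 352 + 267.2 + 16.2 + 20.6 + 352 = 1008.0 m².
Σ(Sᵢαᵢ) = 352×0.08 + 267.2×0.05 + 16.2×0.06 + 20.6×0.01 + 352×0.04 = 56.778.
Mean coefficient ᾱ = A/S = 0.0563.
−S·ln(1−ᾱ) = −1008.0 × ln(1 − 0.0563) = 58.411.
V = 22 × 16 × 4 = 1408 m³.
RT60 = 0.161 × 1408 / 58.411 = 3.88 s.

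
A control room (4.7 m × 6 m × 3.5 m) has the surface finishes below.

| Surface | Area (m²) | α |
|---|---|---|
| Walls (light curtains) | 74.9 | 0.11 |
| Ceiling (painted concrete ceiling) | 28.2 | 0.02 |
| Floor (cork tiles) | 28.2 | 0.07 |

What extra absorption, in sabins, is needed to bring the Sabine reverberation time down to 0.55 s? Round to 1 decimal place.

18.1 sabins

A₁ = Σ Sᵢαᵢ = 74.9·0.11 + 28.2·0.02 + 28.2·0.07 = 10.777 sabins.
V = 98.7 m³. Required absorption A₂ = 0.161 × 98.7 / 0.55 = 28.892 sabins.
ΔA = A₂ − A₁ = 28.892 − 10.777 = 18.1 sabins.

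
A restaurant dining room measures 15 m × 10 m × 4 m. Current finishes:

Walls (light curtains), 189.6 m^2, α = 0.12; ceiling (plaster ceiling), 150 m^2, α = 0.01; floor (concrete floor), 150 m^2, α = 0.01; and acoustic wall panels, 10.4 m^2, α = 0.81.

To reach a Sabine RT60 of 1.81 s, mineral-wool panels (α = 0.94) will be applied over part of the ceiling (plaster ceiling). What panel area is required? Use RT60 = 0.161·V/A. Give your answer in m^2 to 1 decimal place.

A₁ = Σ Sᵢαᵢ = 189.6·0.12 + 150·0.01 + 150·0.01 + 10.4·0.81 = 34.176 sabins.
Required A₂ = 0.161·600/1.81 = 53.370 sabins.
Absorption to add: 53.370 − 34.176 = 19.194 sabins.
Each m^2 of panel replacing the ceiling (plaster ceiling) adds (0.94 − 0.01) = 0.93 sabins.
Panel area = 19.194 / 0.93 = 20.6 m^2.

20.6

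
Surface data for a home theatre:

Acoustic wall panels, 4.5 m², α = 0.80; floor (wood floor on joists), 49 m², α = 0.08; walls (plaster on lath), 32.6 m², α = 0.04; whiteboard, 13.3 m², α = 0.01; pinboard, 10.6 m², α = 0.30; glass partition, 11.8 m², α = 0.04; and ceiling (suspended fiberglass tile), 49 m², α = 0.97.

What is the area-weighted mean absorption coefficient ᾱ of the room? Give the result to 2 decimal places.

S = Σ Sᵢ = 4.5 + 49 + 32.6 + 13.3 + 10.6 + 11.8 + 49 = 170.8 m².
Weighted sum Σ Sα = 60.139.
ᾱ = 60.139 / 170.8 = 0.35.

0.35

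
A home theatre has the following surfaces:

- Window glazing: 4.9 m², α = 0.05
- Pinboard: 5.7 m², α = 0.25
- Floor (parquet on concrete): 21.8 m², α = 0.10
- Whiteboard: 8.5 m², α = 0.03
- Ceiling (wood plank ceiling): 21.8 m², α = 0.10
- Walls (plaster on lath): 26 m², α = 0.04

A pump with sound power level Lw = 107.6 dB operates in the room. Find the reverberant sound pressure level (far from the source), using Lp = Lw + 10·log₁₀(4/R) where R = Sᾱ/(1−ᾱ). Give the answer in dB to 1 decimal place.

Σ(Sᵢαᵢ) = 4.9×0.05 + 5.7×0.25 + 21.8×0.10 + 8.5×0.03 + 21.8×0.10 + 26×0.04 = 7.325; total area S = 88.7 m².
ᾱ = 7.325/88.7 = 0.0826; R = Sᾱ/(1−ᾱ) = 7.325/(1−0.0826) = 7.985 m².
Lp = 107.6 + 10·log₁₀(4/7.985) = 107.6 + (-3.00) = 104.6 dB.

104.6 dB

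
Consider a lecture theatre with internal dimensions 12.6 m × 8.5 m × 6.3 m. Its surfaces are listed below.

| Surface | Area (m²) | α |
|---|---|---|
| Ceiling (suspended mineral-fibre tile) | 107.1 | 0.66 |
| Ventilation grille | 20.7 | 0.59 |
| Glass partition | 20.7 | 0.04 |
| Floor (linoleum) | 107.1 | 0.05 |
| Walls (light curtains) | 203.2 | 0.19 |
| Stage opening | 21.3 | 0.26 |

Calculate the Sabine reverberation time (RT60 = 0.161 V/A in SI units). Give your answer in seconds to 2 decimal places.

0.82 sec

Equivalent absorption area: A = 107.1*0.66 + 20.7*0.59 + 20.7*0.04 + 107.1*0.05 + 203.2*0.19 + 21.3*0.26 = 133.228 m².
Room volume: 674.73 m³.
T = 0.161 V/A = 0.161·674.73/133.228 = 0.82 s.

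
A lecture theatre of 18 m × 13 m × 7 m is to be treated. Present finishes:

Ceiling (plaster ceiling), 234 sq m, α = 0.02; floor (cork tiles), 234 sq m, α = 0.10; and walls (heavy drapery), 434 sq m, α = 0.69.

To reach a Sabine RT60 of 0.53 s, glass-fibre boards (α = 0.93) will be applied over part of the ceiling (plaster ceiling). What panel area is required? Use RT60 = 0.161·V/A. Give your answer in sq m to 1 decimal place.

186.9

Equivalent absorption area: A₁ = 234*0.02 + 234*0.10 + 434*0.69 = 327.540 sq m.
V = 1638 m³. Target absorption A₂ = 0.161 × 1638 / 0.53 = 497.581 sabins.
Absorption to add: 497.581 − 327.540 = 170.041 sabins.
Net gain per sq m: Δα = 0.93 − 0.02 = 0.91.
Area = ΔA/Δα = 170.041/0.91 = 186.9 sq m.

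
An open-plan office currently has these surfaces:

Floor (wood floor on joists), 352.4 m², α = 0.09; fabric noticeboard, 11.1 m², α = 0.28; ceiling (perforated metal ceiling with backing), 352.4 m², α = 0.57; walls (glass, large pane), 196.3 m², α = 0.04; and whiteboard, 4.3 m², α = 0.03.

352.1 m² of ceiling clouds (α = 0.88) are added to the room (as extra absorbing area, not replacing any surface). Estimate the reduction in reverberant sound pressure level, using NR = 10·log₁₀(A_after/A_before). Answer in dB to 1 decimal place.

3.6 dB

A_before = Σ Sᵢαᵢ = 352.4×0.09 + 11.1×0.28 + 352.4×0.57 + 196.3×0.04 + 4.3×0.03 = 243.673 sabins.
Treatment contributes 352.1·0.88 = 309.848 sabins.
New total A_after = 553.521 sabins.
NR = 10·log₁₀(553.521/243.673) = 3.6 dB.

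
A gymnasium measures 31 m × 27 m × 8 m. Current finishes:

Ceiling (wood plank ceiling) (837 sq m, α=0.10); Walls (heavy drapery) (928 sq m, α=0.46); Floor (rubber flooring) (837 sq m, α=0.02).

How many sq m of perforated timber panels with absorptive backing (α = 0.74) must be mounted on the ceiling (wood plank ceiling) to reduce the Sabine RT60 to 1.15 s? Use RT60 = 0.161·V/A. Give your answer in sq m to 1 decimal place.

640.8

Total absorption A₁ = 837·0.10 + 928·0.46 + 837·0.02
  = 83.700 + 426.880 + 16.740 = 527.320 sq m sabins.
V = 6696 m³. Target absorption A₂ = 0.161 × 6696 / 1.15 = 937.440 sabins.
Absorption to add: 937.440 − 527.320 = 410.120 sabins.
Each sq m of panel replacing the ceiling (wood plank ceiling) adds (0.74 − 0.10) = 0.64 sabins.
Panel area = 410.120 / 0.64 = 640.8 sq m.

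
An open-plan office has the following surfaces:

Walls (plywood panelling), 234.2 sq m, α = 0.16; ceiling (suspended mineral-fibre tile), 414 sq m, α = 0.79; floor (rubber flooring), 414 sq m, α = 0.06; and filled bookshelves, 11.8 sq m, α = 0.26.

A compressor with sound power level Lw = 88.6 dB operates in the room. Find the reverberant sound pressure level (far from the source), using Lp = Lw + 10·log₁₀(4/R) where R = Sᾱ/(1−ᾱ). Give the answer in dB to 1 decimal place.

66.7 dB

Σ(Sᵢαᵢ) = 234.2·0.16 + 414·0.79 + 414·0.06 + 11.8·0.26 = 392.440; total area S = 1074.0 sq m.
ᾱ = 392.440/1074.0 = 0.3654; R = Sᾱ/(1−ᾱ) = 392.440/(1−0.3654) = 618.405 sq m.
Lp = Lw + 10 log₁₀(4/R) = 88.6 -21.89 = 66.7 dB.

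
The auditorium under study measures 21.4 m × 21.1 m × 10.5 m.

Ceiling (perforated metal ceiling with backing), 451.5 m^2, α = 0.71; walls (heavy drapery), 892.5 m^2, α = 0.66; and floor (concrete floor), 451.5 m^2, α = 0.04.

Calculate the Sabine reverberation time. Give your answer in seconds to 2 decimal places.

Equivalent absorption area: A = 451.5×0.71 + 892.5×0.66 + 451.5×0.04 = 927.675 m^2.
Room volume: 4741.17 m³.
Sabine: RT60 = 0.161 × 4741.17 / 927.675 = 0.82 s.

0.82 seconds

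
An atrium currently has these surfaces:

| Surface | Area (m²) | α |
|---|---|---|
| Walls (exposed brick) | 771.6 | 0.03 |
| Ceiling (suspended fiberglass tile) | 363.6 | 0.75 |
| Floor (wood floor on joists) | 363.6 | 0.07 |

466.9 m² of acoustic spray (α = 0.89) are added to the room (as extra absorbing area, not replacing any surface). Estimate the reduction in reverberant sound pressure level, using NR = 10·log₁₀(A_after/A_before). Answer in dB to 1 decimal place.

A_before = Σ Sᵢαᵢ = 771.6·0.03 + 363.6·0.75 + 363.6·0.07 = 321.300 sabins.
Added absorption = 466.9 × 0.89 = 415.541 sabins.
New total A_after = 736.841 sabins.
NR = 10·log₁₀(736.841/321.300) = 3.6 dB.

3.6 dB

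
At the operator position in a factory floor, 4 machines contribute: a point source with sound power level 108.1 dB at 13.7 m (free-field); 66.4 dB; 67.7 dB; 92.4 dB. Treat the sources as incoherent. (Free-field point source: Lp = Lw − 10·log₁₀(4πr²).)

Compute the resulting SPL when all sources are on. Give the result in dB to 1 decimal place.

92.5 dB

Source at 13.7 m: Lp = 108.1 − 10·log₁₀(4π·13.7²) = 108.1 − 10·log₁₀(2358.582) = 74.4 dB.
Sum in the linear (power) domain: Σ 10^(Lᵢ/10) = 10^(74.4/10) + 10^(66.4/10) + 10^(67.7/10) + 10^(92.4/10) = 1.776e+09.
Back to dB: 10·log₁₀ Σ = 92.5 dB.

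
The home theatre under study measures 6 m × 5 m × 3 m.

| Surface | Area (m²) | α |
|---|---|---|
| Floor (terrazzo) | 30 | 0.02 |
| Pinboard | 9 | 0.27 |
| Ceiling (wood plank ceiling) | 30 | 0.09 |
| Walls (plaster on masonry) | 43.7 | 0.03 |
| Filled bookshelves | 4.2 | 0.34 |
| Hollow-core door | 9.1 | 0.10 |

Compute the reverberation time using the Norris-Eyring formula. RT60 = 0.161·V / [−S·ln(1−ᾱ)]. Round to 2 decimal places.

1.49 s

Total surface area S = 30 + 9 + 30 + 43.7 + 4.2 + 9.1 = 126.0 m².
Σ(Sᵢαᵢ) = 30·0.02 + 9·0.27 + 30·0.09 + 43.7·0.03 + 4.2·0.34 + 9.1·0.10 = 9.379.
Mean coefficient ᾱ = A/S = 0.0744.
Eyring denominator: −S ln(1−ᾱ) = 9.741.
V = 6 × 5 × 3 = 90 m³.
RT60 = 0.161 × 90 / 9.741 = 1.49 s.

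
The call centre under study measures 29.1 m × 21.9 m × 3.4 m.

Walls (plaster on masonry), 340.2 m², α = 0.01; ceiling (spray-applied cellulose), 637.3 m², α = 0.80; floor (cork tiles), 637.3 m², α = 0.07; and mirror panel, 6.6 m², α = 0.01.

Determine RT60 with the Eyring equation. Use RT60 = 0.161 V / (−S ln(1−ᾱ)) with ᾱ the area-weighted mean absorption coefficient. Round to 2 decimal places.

Total surface area S = 340.2 + 637.3 + 637.3 + 6.6 = 1621.4 m².
Σ(Sᵢαᵢ) = 340.2×0.01 + 637.3×0.80 + 637.3×0.07 + 6.6×0.01 = 557.919.
Mean coefficient ᾱ = A/S = 0.3441.
Eyring denominator: −S ln(1−ᾱ) = 683.820.
V = 29.1 × 21.9 × 3.4 = 2166.786 m³.
RT60 = 0.161 × 2166.786 / 683.820 = 0.51 s.

0.51 s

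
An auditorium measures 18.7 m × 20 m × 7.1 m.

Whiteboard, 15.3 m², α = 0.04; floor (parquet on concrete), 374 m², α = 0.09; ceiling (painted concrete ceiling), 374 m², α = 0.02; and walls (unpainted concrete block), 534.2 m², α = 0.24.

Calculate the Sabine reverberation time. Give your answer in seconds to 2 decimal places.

Summing Sᵢαᵢ: 0.612 + 33.660 + 7.480 + 128.208 → A = 169.960 sabins.
Volume V = 18.7 × 20 × 7.1 = 2655.4 m³.
T = 0.161 V/A = 0.161·2655.4/169.960 = 2.52 s.

2.52 s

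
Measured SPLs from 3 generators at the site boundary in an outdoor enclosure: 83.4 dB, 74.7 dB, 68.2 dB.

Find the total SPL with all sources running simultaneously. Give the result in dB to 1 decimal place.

Sum in the linear (power) domain: Σ 10^(Lᵢ/10) = 10^(83.4/10) + 10^(74.7/10) + 10^(68.2/10) = 2.549e+08.
Back to dB: 10·log₁₀ Σ = 84.1 dB.

84.1 dB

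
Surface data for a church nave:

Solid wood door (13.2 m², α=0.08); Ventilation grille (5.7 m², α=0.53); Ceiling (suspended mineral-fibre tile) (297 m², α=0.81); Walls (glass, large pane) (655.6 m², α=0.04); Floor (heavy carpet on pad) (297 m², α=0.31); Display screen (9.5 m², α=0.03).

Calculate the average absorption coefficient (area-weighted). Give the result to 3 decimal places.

0.284

S = Σ Sᵢ = 13.2 + 5.7 + 297 + 655.6 + 297 + 9.5 = 1278.0 m².
Σ(Sᵢαᵢ) = 13.2·0.08 + 5.7·0.53 + 297·0.81 + 655.6·0.04 + 297·0.31 + 9.5·0.03 = 363.226.
ᾱ = A/S = 0.284.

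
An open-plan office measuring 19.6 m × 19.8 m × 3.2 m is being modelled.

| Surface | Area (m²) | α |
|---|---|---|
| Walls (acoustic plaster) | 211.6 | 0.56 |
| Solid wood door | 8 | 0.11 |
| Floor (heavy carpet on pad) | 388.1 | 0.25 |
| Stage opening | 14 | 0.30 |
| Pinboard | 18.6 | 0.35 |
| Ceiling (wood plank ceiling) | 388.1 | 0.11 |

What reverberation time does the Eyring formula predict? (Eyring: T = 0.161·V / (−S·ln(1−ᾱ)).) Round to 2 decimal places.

0.64 sec

S = Σ Sᵢ = 1028.4 m².
Σ(Sᵢαᵢ) = 211.6×0.56 + 8×0.11 + 388.1×0.25 + 14×0.30 + 18.6×0.35 + 388.1×0.11 = 269.802.
Mean coefficient ᾱ = A/S = 0.2624.
Eyring denominator: −S ln(1−ᾱ) = 312.997.
V = 19.6 × 19.8 × 3.2 = 1241.856 m³.
T = 0.161·V/[−S·ln(1−ᾱ)] = 0.161·1241.856/312.997 = 0.64 s.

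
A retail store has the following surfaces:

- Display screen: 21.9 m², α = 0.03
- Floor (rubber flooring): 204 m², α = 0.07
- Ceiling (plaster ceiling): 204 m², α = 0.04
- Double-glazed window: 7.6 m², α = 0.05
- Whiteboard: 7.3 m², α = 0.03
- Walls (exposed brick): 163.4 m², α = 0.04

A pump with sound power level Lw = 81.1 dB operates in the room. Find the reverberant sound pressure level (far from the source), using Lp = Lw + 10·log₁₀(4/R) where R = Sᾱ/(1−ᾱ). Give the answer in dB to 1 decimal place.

Σ(Sᵢαᵢ) = 21.9×0.03 + 204×0.07 + 204×0.04 + 7.6×0.05 + 7.3×0.03 + 163.4×0.04 = 30.232; total area S = 608.2 m².
ᾱ = 30.232/608.2 = 0.0497; R = Sᾱ/(1−ᾱ) = 30.232/(1−0.0497) = 31.813 m².
Lp = 81.1 + 10·log₁₀(4/31.813) = 81.1 + (-9.01) = 72.1 dB.

72.1 dB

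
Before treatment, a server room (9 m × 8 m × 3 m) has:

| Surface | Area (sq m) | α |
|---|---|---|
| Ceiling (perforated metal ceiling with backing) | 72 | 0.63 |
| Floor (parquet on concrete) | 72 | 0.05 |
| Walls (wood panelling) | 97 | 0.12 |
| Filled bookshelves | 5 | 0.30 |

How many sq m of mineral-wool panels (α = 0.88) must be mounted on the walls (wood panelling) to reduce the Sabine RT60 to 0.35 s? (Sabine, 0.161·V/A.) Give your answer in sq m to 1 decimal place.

49.0

Total absorption A₁ = 72×0.63 + 72×0.05 + 97×0.12 + 5×0.30
  = 45.360 + 3.600 + 11.640 + 1.500 = 62.100 sq m sabins.
V = 216 m³. Target absorption A₂ = 0.161 × 216 / 0.35 = 99.360 sabins.
Absorption to add: 99.360 − 62.100 = 37.260 sabins.
Net gain per sq m: Δα = 0.88 − 0.12 = 0.76.
Panel area = 37.260 / 0.76 = 49.0 sq m.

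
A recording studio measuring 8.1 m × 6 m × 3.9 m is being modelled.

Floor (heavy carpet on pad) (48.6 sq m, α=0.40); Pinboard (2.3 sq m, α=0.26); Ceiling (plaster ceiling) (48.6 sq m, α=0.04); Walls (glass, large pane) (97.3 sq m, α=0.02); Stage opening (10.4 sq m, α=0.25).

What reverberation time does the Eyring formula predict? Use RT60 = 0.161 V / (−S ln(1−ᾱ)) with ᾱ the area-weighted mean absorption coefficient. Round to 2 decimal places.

Total surface area S = 48.6 + 2.3 + 48.6 + 97.3 + 10.4 = 207.2 sq m.
Absorption A = 48.6·0.40 + 2.3·0.26 + 48.6·0.04 + 97.3·0.02 + 10.4·0.25 = 26.528 sabins.
Mean coefficient ᾱ = A/S = 0.1280.
Eyring denominator: −S ln(1−ᾱ) = 28.379.
V = 8.1 × 6 × 3.9 = 189.54 m³.
T = 0.161·V/[−S·ln(1−ᾱ)] = 0.161·189.54/28.379 = 1.08 s.

1.08 seconds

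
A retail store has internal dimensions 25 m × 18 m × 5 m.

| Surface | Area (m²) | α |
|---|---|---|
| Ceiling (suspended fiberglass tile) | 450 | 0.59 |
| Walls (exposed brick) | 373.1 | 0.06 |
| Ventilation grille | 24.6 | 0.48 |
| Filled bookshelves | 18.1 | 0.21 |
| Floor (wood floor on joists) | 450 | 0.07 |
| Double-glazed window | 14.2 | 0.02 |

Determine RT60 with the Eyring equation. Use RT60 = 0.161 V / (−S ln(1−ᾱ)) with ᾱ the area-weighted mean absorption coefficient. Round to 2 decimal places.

0.94 sec

Total surface area S = 450 + 373.1 + 24.6 + 18.1 + 450 + 14.2 = 1330.0 m².
Σ(Sᵢαᵢ) = 450·0.59 + 373.1·0.06 + 24.6·0.48 + 18.1·0.21 + 450·0.07 + 14.2·0.02 = 335.279.
ᾱ = 335.279 / 1330.0 = 0.2521.
Eyring denominator: −S ln(1−ᾱ) = 386.346.
V = 25 × 18 × 5 = 2250 m³.
T = 0.161·V/[−S·ln(1−ᾱ)] = 0.161·2250/386.346 = 0.94 s.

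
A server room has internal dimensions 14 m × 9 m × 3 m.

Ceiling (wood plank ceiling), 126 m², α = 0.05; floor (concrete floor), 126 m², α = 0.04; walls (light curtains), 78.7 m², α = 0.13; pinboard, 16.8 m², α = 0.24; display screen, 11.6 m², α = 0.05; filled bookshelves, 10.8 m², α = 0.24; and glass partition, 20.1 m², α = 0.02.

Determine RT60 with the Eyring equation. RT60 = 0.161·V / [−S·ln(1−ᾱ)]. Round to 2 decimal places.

Total surface area S = 126 + 126 + 78.7 + 16.8 + 11.6 + 10.8 + 20.1 = 390.0 m².
Absorption A = 126·0.05 + 126·0.04 + 78.7·0.13 + 16.8·0.24 + 11.6·0.05 + 10.8·0.24 + 20.1·0.02 = 29.177 sabins.
ᾱ = 29.177 / 390.0 = 0.0748.
−S·ln(1−ᾱ) = −390.0 × ln(1 − 0.0748) = 30.321.
V = 14 × 9 × 3 = 378 m³.
T = 0.161·V/[−S·ln(1−ᾱ)] = 0.161·378/30.321 = 2.01 s.

2.01 s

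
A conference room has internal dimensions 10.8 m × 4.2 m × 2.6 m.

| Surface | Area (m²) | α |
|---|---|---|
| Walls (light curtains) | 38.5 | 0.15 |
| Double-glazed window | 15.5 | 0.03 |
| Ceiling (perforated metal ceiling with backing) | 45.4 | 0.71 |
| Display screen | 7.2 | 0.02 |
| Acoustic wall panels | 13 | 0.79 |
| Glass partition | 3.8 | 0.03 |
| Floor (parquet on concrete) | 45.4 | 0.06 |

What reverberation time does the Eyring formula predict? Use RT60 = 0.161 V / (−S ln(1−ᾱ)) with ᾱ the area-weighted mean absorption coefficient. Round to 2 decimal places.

0.31 sec

Total surface area S = 38.5 + 15.5 + 45.4 + 7.2 + 13 + 3.8 + 45.4 = 168.8 m².
Σ(Sᵢαᵢ) = 38.5×0.15 + 15.5×0.03 + 45.4×0.71 + 7.2×0.02 + 13×0.79 + 3.8×0.03 + 45.4×0.06 = 51.726.
Mean coefficient ᾱ = A/S = 0.3064.
−S·ln(1−ᾱ) = −168.8 × ln(1 − 0.3064) = 61.757.
V = 10.8 × 4.2 × 2.6 = 117.936 m³.
RT60 = 0.161 × 117.936 / 61.757 = 0.31 s.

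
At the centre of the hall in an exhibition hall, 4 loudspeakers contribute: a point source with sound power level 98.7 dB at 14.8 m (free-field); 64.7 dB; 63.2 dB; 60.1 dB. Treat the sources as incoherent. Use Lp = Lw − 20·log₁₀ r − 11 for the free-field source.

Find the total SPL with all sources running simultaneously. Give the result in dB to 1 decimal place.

Source at 14.8 m: Lp = 98.7 − 20·log₁₀(14.8) − 11 = 64.3 dB.
Converting to relative power and adding: 10^(64.3/10) + 10^(64.7/10) + 10^(63.2/10) + 10^(60.1/10) = 8.755e+06.
Combined level = 10 log₁₀(8.755e+06) = 69.4 dB.

69.4 dB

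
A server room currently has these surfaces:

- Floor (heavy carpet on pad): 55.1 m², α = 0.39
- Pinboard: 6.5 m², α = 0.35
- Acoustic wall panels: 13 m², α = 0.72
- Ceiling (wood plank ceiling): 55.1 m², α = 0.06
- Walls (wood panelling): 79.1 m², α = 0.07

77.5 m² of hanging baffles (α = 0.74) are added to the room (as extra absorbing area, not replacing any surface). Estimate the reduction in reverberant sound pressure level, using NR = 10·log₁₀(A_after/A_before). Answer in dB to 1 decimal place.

Total absorption A_before = 55.1·0.39 + 6.5·0.35 + 13·0.72 + 55.1·0.06 + 79.1·0.07
  = 21.489 + 2.275 + 9.360 + 3.306 + 5.537 = 41.967 m² sabins.
Added absorption = 77.5 × 0.74 = 57.350 sabins.
New total A_after = 99.317 sabins.
NR = 10·log₁₀(99.317/41.967) = 3.7 dB.

3.7 dB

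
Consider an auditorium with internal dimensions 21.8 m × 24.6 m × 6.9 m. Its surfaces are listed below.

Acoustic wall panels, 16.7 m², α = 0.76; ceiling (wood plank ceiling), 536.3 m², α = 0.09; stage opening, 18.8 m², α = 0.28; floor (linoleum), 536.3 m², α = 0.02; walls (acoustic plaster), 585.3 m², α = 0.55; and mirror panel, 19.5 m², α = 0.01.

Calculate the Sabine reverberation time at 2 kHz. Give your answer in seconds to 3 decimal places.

Summing Sᵢαᵢ: 12.692 + 48.267 + 5.264 + 10.726 + 321.915 + 0.195 → A = 399.059 sabins.
Volume V = 21.8 × 24.6 × 6.9 = 3700.332 m³.
RT60 = 0.161 · V / A = 0.161 × 3700.332 / 399.059 = 1.493 s.

1.493 seconds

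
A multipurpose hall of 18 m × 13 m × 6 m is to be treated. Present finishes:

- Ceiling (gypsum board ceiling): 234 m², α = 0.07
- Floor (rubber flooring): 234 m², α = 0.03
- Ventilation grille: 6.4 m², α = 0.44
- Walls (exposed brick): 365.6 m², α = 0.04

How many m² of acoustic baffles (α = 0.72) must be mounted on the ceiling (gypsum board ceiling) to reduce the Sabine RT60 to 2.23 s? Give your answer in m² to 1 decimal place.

93.1

Total absorption A₁ = 234·0.07 + 234·0.03 + 6.4·0.44 + 365.6·0.04
  = 16.380 + 7.020 + 2.816 + 14.624 = 40.840 m² sabins.
Required A₂ = 0.161·1404/2.23 = 101.365 sabins.
ΔA needed = 101.365 − 40.840 = 60.525 sabins.
Each m² of panel replacing the ceiling (gypsum board ceiling) adds (0.72 − 0.07) = 0.65 sabins.
Panel area = 60.525 / 0.65 = 93.1 m².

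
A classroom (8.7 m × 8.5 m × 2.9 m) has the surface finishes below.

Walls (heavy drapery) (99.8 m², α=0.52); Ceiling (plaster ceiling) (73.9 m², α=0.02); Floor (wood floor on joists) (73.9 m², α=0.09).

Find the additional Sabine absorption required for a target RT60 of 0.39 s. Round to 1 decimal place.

Summing Sᵢαᵢ: 51.896 + 1.478 + 6.651 → A₁ = 60.025 sabins.
For T = 0.39 s, need A₂ = 0.161·V/T = 0.161·214.455/0.39 = 88.531 sabins.
Additional absorption ΔA = 88.531 − 60.025 = 28.5 sabins.

28.5 sabins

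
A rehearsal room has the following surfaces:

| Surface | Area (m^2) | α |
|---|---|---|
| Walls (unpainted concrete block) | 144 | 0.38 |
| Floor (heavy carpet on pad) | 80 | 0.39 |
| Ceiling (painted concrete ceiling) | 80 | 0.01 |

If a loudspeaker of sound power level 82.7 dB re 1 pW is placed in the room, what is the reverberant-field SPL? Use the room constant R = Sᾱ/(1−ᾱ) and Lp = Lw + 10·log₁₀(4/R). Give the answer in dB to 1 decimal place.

67.9 dB

A = 86.720 sabins; S = 304.0 m^2.
ᾱ = 86.720/304.0 = 0.2853; R = Sᾱ/(1−ᾱ) = 86.720/(1−0.2853) = 121.338 m^2.
Lp = 82.7 + 10·log₁₀(4/121.338) = 82.7 + (-14.82) = 67.9 dB.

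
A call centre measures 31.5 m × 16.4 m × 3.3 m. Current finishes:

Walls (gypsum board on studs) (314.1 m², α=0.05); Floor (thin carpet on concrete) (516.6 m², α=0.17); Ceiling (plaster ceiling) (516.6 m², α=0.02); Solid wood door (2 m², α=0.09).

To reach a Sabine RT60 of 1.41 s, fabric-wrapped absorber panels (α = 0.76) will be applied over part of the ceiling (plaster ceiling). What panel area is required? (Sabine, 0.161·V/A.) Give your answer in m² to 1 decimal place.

Summing Sᵢαᵢ: 15.705 + 87.822 + 10.332 + 0.180 → A₁ = 114.039 sabins.
V = 1704.78 m³. Target absorption A₂ = 0.161 × 1704.78 / 1.41 = 194.659 sabins.
Absorption to add: 194.659 − 114.039 = 80.620 sabins.
Each m² of panel replacing the ceiling (plaster ceiling) adds (0.76 − 0.02) = 0.74 sabins.
Area = ΔA/Δα = 80.620/0.74 = 108.9 m².

108.9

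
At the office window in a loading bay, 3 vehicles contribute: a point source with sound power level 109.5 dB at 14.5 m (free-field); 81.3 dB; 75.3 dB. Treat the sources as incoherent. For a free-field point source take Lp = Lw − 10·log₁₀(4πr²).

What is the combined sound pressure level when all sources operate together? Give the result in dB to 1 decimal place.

83.1 dB

Source at 14.5 m: Lp = 109.5 − 10·log₁₀(4π·14.5²) = 109.5 − 10·log₁₀(2642.079) = 75.3 dB.
Converting to relative power and adding: 10^(75.3/10) + 10^(81.3/10) + 10^(75.3/10) = 2.027e+08.
L_total = 10·log₁₀(2.027e+08) = 83.1 dB.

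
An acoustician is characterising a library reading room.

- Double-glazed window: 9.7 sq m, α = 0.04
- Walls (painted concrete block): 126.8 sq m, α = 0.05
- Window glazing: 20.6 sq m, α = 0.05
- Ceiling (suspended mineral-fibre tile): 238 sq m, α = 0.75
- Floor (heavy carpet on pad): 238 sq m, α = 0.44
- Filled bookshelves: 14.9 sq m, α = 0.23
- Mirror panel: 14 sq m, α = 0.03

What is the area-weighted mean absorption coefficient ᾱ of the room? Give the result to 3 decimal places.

S = Σ Sᵢ = 9.7 + 126.8 + 20.6 + 238 + 238 + 14.9 + 14 = 662.0 sq m.
A = 9.7×0.04 + 126.8×0.05 + 20.6×0.05 + 238×0.75 + 238×0.44 + 14.9×0.23 + 14×0.03 = 294.825 sabins.
ᾱ = A/S = 0.445.

0.445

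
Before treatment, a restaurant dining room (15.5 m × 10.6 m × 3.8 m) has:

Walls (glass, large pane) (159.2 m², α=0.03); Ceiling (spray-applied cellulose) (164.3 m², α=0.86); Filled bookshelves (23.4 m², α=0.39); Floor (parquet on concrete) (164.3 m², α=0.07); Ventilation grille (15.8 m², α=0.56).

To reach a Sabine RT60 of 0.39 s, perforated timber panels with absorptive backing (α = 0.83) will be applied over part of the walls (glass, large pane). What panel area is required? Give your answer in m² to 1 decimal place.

A₁ = Σ Sᵢαᵢ = 159.2·0.03 + 164.3·0.86 + 23.4·0.39 + 164.3·0.07 + 15.8·0.56 = 175.549 sabins.
V = 624.34 m³. Target absorption A₂ = 0.161 × 624.34 / 0.39 = 257.740 sabins.
Absorption to add: 257.740 − 175.549 = 82.191 sabins.
Net gain per m²: Δα = 0.83 − 0.03 = 0.80.
Area = ΔA/Δα = 82.191/0.80 = 102.7 m².

102.7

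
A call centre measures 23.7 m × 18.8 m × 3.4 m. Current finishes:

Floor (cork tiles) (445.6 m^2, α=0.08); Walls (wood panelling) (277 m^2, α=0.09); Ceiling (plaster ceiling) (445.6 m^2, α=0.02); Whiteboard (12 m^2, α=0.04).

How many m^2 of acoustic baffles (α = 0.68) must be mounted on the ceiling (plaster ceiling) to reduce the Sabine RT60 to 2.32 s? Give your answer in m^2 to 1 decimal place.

53.3

Equivalent absorption area: A₁ = 445.6·0.08 + 277·0.09 + 445.6·0.02 + 12·0.04 = 69.970 m^2.
Required A₂ = 0.161·1514.904/2.32 = 105.129 sabins.
ΔA needed = 105.129 − 69.970 = 35.159 sabins.
Net gain per m^2: Δα = 0.68 − 0.02 = 0.66.
Area = ΔA/Δα = 35.159/0.66 = 53.3 m^2.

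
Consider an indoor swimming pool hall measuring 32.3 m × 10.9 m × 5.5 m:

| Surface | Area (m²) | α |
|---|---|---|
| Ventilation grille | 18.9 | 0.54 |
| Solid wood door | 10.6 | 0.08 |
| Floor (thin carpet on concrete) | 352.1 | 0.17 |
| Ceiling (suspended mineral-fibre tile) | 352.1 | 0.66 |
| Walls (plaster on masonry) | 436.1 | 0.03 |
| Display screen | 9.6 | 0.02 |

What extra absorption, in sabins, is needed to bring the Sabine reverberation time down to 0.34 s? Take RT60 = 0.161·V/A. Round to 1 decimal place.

Equivalent absorption area: A₁ = 18.9·0.54 + 10.6·0.08 + 352.1·0.17 + 352.1·0.66 + 436.1·0.03 + 9.6·0.02 = 316.572 m².
V = 1936.385 m³. Required absorption A₂ = 0.161 × 1936.385 / 0.34 = 916.935 sabins.
Shortfall: 916.935 − 316.572 = 600.4 sabins.

600.4 sabins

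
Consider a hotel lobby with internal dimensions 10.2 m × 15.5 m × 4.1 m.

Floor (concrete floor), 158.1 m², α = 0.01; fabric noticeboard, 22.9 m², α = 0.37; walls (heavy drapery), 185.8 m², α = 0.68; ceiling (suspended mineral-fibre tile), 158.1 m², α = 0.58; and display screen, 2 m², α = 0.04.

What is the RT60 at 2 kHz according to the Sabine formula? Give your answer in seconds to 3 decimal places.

0.457 sec

Total absorption A = 158.1×0.01 + 22.9×0.37 + 185.8×0.68 + 158.1×0.58 + 2×0.04
  = 1.581 + 8.473 + 126.344 + 91.698 + 0.080 = 228.176 m² sabins.
Room volume: 648.21 m³.
RT60 = 0.161 · V / A = 0.161 × 648.21 / 228.176 = 0.457 s.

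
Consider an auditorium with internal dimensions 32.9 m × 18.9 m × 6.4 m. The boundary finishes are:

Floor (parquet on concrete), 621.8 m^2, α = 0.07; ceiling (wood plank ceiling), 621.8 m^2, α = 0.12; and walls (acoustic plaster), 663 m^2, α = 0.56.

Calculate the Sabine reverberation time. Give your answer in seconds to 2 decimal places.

A = Σ Sᵢαᵢ = 621.8*0.07 + 621.8*0.12 + 663*0.56 = 489.422 sabins.
Volume V = 32.9 × 18.9 × 6.4 = 3979.584 m³.
Sabine: RT60 = 0.161 × 3979.584 / 489.422 = 1.31 s.

1.31 s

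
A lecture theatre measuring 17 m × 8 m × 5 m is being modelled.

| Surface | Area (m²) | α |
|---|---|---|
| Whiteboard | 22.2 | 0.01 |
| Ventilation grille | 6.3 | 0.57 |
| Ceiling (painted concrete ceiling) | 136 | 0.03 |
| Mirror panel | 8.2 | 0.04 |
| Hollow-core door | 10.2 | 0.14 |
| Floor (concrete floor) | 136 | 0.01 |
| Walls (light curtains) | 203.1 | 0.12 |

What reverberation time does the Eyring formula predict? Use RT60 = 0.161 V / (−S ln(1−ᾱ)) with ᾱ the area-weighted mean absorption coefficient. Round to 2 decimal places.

2.99 s

Total surface area S = 22.2 + 6.3 + 136 + 8.2 + 10.2 + 136 + 203.1 = 522.0 m².
Absorption A = 22.2×0.01 + 6.3×0.57 + 136×0.03 + 8.2×0.04 + 10.2×0.14 + 136×0.01 + 203.1×0.12 = 35.381 sabins.
ᾱ = 35.381 / 522.0 = 0.0678.
Eyring denominator: −S ln(1−ᾱ) = 36.649.
V = 17 × 8 × 5 = 680 m³.
T = 0.161·V/[−S·ln(1−ᾱ)] = 0.161·680/36.649 = 2.99 s.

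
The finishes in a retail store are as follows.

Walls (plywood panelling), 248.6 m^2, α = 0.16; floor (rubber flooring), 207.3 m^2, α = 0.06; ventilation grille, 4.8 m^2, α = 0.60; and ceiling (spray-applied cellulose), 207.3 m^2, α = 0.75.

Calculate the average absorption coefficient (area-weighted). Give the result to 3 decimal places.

0.315

Total surface area S = 668.0 m^2.
Σ(Sᵢαᵢ) = 248.6×0.16 + 207.3×0.06 + 4.8×0.60 + 207.3×0.75 = 210.569.
ᾱ = A/S = 0.315.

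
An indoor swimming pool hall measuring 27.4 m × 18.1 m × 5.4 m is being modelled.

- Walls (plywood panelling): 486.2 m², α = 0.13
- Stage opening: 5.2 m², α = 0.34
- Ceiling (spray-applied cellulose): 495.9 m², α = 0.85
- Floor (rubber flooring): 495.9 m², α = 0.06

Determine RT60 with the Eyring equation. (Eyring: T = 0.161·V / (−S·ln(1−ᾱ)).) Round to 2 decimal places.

0.68 s

Total surface area S = 486.2 + 5.2 + 495.9 + 495.9 = 1483.2 m².
Absorption A = 486.2×0.13 + 5.2×0.34 + 495.9×0.85 + 495.9×0.06 = 516.243 sabins.
Mean coefficient ᾱ = A/S = 0.3481.
−S·ln(1−ᾱ) = −1483.2 × ln(1 − 0.3481) = 634.608.
V = 27.4 × 18.1 × 5.4 = 2678.076 m³.
RT60 = 0.161 × 2678.076 / 634.608 = 0.68 s.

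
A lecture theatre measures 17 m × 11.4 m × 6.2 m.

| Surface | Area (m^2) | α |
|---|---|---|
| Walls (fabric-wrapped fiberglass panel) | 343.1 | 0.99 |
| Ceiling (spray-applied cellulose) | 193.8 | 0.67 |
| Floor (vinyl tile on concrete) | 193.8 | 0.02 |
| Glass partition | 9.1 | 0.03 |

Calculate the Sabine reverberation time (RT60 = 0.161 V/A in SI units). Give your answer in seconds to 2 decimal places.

0.41 s

Summing Sᵢαᵢ: 339.669 + 129.846 + 3.876 + 0.273 → A = 473.664 sabins.
Room volume: 1201.56 m³.
RT60 = 0.161 · V / A = 0.161 × 1201.56 / 473.664 = 0.41 s.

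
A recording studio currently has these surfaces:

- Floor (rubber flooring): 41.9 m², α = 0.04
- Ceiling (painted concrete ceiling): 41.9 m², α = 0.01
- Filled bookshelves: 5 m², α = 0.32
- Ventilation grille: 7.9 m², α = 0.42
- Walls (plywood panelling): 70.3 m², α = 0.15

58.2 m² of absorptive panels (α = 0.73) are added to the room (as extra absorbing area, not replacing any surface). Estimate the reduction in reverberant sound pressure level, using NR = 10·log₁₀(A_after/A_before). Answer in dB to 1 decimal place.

5.3 dB

Summing Sᵢαᵢ: 1.676 + 0.419 + 1.600 + 3.318 + 10.545 → A_before = 17.558 sabins.
Added absorption = 58.2 × 0.73 = 42.486 sabins.
New total A_after = 60.044 sabins.
Reduction = 10 log₁₀(A_after/A_before) = 10 log₁₀(3.4198) = 5.3 dB.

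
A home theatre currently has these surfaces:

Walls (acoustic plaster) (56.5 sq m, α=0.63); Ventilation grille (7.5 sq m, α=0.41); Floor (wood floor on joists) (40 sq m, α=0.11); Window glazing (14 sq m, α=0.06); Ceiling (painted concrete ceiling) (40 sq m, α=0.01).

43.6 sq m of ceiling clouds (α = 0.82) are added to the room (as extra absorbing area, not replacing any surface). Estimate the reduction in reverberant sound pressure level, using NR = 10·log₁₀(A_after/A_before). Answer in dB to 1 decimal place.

A_before = Σ Sᵢαᵢ = 56.5*0.63 + 7.5*0.41 + 40*0.11 + 14*0.06 + 40*0.01 = 44.310 sabins.
Treatment contributes 43.6·0.82 = 35.752 sabins.
A_after = 44.310 + 35.752 = 80.062 sabins.
Reduction = 10 log₁₀(A_after/A_before) = 10 log₁₀(1.8069) = 2.6 dB.

2.6 dB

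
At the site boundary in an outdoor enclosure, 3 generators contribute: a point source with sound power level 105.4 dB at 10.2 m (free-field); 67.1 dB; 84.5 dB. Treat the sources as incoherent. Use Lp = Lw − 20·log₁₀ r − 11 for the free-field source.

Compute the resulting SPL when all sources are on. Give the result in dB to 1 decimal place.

85.0 dB

Source at 10.2 m: Lp = 105.4 − 20·log₁₀(10.2) − 11 = 74.2 dB.
Sum in the linear (power) domain: Σ 10^(Lᵢ/10) = 10^(74.2/10) + 10^(67.1/10) + 10^(84.5/10) = 3.133e+08.
L_total = 10·log₁₀(3.133e+08) = 85.0 dB.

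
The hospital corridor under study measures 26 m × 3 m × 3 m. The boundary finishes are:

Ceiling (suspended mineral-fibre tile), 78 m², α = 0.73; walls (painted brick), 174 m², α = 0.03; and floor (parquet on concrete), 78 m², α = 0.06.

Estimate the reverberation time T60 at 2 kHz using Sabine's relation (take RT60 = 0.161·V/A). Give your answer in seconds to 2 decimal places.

Total absorption A = 78×0.73 + 174×0.03 + 78×0.06
  = 56.940 + 5.220 + 4.680 = 66.840 m² sabins.
Volume V = 26 × 3 × 3 = 234 m³.
T = 0.161 V/A = 0.161·234/66.840 = 0.56 s.

0.56 s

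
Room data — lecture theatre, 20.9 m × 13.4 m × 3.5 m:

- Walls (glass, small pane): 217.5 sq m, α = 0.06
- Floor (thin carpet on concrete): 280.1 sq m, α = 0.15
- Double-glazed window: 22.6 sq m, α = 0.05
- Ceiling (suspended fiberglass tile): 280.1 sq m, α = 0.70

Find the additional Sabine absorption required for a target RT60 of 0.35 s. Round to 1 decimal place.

198.6 sabins

Total absorption A₁ = 217.5*0.06 + 280.1*0.15 + 22.6*0.05 + 280.1*0.70
  = 13.050 + 42.015 + 1.130 + 196.070 = 252.265 sq m sabins.
V = 980.21 m³. Required absorption A₂ = 0.161 × 980.21 / 0.35 = 450.897 sabins.
Shortfall: 450.897 − 252.265 = 198.6 sabins.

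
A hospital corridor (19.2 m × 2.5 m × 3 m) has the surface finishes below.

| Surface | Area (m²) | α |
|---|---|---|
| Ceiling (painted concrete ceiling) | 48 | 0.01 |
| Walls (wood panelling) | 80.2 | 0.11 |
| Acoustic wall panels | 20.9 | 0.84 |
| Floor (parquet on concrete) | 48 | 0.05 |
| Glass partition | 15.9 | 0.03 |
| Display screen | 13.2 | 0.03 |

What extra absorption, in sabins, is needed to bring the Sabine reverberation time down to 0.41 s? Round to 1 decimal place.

26.4 sabins

Total absorption A₁ = 48·0.01 + 80.2·0.11 + 20.9·0.84 + 48·0.05 + 15.9·0.03 + 13.2·0.03
  = 0.480 + 8.822 + 17.556 + 2.400 + 0.477 + 0.396 = 30.131 m² sabins.
V = 144 m³. Required absorption A₂ = 0.161 × 144 / 0.41 = 56.546 sabins.
ΔA = A₂ − A₁ = 56.546 − 30.131 = 26.4 sabins.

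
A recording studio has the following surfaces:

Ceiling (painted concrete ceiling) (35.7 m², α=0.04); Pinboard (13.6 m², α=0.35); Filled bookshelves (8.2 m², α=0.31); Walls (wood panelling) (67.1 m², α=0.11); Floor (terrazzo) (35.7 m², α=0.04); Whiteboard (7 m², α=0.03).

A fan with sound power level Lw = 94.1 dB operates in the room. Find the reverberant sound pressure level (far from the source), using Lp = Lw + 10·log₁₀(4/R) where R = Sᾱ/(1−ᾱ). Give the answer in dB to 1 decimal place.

Σ(Sᵢαᵢ) = 35.7×0.04 + 13.6×0.35 + 8.2×0.31 + 67.1×0.11 + 35.7×0.04 + 7×0.03 = 17.749; total area S = 167.3 m².
ᾱ = 17.749/167.3 = 0.1061; R = Sᾱ/(1−ᾱ) = 17.749/(1−0.1061) = 19.856 m².
Lp = Lw + 10 log₁₀(4/R) = 94.1 -6.96 = 87.1 dB.

87.1 dB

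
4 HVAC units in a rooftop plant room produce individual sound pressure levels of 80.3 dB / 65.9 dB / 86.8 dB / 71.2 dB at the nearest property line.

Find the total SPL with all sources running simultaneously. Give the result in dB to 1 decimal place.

Σ 10^(Lᵢ/10) = 6.029e+08.
L_total = 10·log₁₀(6.029e+08) = 87.8 dB.

87.8 dB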